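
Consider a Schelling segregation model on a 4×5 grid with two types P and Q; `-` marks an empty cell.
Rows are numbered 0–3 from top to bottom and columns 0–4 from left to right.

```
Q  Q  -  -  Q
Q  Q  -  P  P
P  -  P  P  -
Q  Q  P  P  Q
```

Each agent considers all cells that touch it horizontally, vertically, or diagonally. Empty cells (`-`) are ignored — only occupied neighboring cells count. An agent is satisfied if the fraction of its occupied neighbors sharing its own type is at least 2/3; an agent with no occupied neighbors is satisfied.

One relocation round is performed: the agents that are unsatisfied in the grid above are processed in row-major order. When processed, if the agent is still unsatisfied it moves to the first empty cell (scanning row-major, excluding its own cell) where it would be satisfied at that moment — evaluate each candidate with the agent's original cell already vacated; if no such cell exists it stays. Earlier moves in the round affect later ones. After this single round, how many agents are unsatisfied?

Initially unsatisfied (in order): (0,4), (1,1), (2,0), (3,0), (3,1), (3,4).
  (0,4) → (0,2).
  (1,1): now satisfied by earlier moves; stays.
  (2,0) → (0,3).
  (3,0): now satisfied by earlier moves; stays.
  (3,1) → (2,0).
  (3,4) → (2,1).
Resulting grid:
Q Q Q P -
Q Q - P P
Q Q P P -
Q - P P -
Unsatisfied now: (0,2).

1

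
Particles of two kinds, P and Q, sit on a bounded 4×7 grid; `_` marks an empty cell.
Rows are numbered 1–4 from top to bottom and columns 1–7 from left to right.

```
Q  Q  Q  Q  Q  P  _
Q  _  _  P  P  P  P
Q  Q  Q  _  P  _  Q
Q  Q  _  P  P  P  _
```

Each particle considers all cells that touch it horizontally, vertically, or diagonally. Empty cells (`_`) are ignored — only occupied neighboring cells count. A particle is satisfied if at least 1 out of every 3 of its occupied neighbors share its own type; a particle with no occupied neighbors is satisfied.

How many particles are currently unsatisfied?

(1,1)Q 2/2 ok
(1,2)Q 3/3 ok
(1,3)Q 2/3 ok
(1,4)Q 2/4 ok
(1,5)Q 1/5 unhappy
(1,6)P 3/4 ok
(2,1)Q 4/4 ok
(2,4)P 2/6 ok
(2,5)P 4/6 ok
(2,6)P 4/6 ok
(2,7)P 2/3 ok
(3,1)Q 4/4 ok
(3,2)Q 5/5 ok
(3,3)Q 2/4 ok
(3,5)P 6/6 ok
(3,7)Q 0/3 unhappy
(4,1)Q 3/3 ok
(4,2)Q 4/4 ok
(4,4)P 2/3 ok
(4,5)P 3/3 ok
(4,6)P 2/3 ok
Unsatisfied: (1,5), (3,7) — 2 in total.

2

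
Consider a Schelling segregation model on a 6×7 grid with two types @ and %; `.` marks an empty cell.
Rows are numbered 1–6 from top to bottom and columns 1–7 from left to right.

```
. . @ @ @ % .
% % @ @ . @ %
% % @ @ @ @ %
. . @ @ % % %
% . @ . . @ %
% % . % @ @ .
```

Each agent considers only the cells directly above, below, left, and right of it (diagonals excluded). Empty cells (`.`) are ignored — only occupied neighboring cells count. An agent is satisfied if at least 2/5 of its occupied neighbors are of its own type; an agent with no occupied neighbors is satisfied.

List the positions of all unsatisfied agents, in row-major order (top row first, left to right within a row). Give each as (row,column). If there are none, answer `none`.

(1,3)@ 2/2 ✓
(1,4)@ 3/3 ✓
(1,5)@ 1/2 ✓
(1,6)% 0/2 ✗
(2,1)% 2/2 ✓
(2,2)% 2/3 ✓
(2,3)@ 3/4 ✓
(2,4)@ 3/3 ✓
(2,6)@ 1/3 ✗
(2,7)% 1/2 ✓
(3,1)% 2/2 ✓
(3,2)% 2/3 ✓
(3,3)@ 3/4 ✓
(3,4)@ 4/4 ✓
(3,5)@ 2/3 ✓
(3,6)@ 2/4 ✓
(3,7)% 2/3 ✓
(4,3)@ 3/3 ✓
(4,4)@ 2/3 ✓
(4,5)% 1/3 ✗
(4,6)% 2/4 ✓
(4,7)% 3/3 ✓
(5,1)% 1/1 ✓
(5,3)@ 1/1 ✓
(5,6)@ 1/3 ✗
(5,7)% 1/2 ✓
(6,1)% 2/2 ✓
(6,2)% 1/1 ✓
(6,4)% 0/1 ✗
(6,5)@ 1/2 ✓
(6,6)@ 2/2 ✓

(1,6), (2,6), (4,5), (5,6), (6,4)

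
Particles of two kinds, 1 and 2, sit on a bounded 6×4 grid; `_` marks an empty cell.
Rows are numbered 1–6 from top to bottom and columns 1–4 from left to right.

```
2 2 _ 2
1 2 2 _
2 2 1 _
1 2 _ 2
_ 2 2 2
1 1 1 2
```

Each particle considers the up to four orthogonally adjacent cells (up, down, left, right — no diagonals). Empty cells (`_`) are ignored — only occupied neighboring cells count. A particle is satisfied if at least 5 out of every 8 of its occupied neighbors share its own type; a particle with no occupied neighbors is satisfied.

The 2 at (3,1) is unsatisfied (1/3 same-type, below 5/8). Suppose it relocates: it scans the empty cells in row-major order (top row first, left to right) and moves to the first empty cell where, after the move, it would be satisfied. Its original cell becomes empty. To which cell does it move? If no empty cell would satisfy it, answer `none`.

(1,3)

Vacating (3,1). Empty cells in order:
  (1,3): 3/3 same-type → satisfied — stop here.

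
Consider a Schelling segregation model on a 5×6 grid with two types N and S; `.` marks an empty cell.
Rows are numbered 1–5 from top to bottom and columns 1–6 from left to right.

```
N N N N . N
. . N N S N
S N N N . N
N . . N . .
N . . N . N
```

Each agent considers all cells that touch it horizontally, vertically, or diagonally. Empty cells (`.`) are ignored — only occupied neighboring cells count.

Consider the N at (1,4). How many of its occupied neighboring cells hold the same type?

3

Occupied neighbors of (1,4): (1,3)=N, (2,3)=N, (2,4)=N, (2,5)=S.
Same type (N): 3 of 4.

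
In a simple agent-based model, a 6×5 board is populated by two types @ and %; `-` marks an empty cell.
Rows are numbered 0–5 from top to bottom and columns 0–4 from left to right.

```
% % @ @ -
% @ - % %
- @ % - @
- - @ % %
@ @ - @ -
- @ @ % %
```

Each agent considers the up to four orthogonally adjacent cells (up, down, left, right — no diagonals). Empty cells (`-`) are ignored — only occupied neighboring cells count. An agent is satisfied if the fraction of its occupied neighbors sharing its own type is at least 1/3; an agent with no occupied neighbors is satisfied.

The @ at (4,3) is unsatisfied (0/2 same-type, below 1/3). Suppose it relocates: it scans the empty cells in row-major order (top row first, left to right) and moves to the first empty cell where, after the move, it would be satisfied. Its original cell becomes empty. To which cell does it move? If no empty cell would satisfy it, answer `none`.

(0,4)

Vacating (4,3). Empty cells in order:
  (0,4): 1/2 same-type → satisfied — stop here.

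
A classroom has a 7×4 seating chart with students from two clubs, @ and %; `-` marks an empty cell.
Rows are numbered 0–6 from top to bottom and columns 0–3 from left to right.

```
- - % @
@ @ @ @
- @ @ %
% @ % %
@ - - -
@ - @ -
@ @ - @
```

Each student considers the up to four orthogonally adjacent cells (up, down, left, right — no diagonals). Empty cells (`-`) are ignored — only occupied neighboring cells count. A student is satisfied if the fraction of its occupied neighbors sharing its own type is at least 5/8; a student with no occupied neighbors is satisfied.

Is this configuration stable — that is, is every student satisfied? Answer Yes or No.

Row 0: (0,2)% 0/2 not · (0,3)@ 1/2 not
Row 1: (1,0)@ 1/1 satisfied · (1,1)@ 3/3 satisfied · (1,2)@ 3/4 satisfied · (1,3)@ 2/3 satisfied
Row 2: (2,1)@ 3/3 satisfied · (2,2)@ 2/4 not · (2,3)% 1/3 not
Row 3: (3,0)% 0/2 not · (3,1)@ 1/3 not · (3,2)% 1/3 not · (3,3)% 2/2 satisfied
Row 4: (4,0)@ 1/2 not
Row 5: (5,0)@ 2/2 satisfied · (5,2)@ 0/0 satisfied
Row 6: (6,0)@ 2/2 satisfied · (6,1)@ 1/1 satisfied · (6,3)@ 0/0 satisfied
For instance (0,2) has only 0/2 same-type neighbors, below 5/8.

No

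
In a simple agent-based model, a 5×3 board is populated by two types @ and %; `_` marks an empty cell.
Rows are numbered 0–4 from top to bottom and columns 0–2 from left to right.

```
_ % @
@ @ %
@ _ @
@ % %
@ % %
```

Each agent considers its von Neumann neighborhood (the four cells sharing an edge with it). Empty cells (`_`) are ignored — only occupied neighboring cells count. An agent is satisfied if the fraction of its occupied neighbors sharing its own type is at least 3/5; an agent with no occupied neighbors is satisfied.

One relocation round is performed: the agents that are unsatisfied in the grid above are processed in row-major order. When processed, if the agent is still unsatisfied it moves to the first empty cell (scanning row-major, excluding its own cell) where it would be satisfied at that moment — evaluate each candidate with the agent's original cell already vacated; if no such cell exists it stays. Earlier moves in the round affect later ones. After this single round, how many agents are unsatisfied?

Initially unsatisfied (in order): (0,1), (0,2), (1,1), (1,2), (2,2), (4,0).
  (0,1): no empty cell satisfies it; stays.
  (0,2) → (2,1).
  (1,1): no empty cell satisfies it; stays.
  (1,2) → (0,2).
  (2,2): no empty cell satisfies it; stays.
  (4,0) → (1,2).
Resulting grid:
_ % %
@ @ @
@ @ @
@ % %
_ % %
Unsatisfied now: (0,1), (0,2), (3,0), (3,1).

4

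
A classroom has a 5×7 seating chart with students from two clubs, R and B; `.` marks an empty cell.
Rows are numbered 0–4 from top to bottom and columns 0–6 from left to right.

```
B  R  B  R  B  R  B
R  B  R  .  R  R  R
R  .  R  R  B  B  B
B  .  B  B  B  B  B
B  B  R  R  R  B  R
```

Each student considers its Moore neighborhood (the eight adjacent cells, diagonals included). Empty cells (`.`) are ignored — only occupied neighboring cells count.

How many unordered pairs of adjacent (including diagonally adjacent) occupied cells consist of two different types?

44

Scan each occupied cell's neighbors to the right and below (and the two forward diagonals) so each pair is counted once.
From row 0: 13 unlike of 22 pairs (running 13/22).
From row 1: 11 unlike of 17 pairs (running 24/39).
From row 2: 7 unlike of 18 pairs (running 31/57).
From row 3: 10 unlike of 20 pairs (running 41/77).
From row 4: 3 unlike of 6 pairs (running 44/83).
Total adjacent occupied pairs: 83; unlike-type pairs: 44.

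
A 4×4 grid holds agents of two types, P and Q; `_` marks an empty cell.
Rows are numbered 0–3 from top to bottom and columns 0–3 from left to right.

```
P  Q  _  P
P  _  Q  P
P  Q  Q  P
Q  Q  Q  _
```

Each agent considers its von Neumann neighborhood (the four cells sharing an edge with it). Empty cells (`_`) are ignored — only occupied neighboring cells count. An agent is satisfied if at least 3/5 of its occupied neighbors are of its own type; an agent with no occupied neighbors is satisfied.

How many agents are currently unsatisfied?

(0,0)P 1/2 ✗
(0,1)Q 0/1 ✗
(0,3)P 1/1 ✓
(1,0)P 2/2 ✓
(1,2)Q 1/2 ✗
(1,3)P 2/3 ✓
(2,0)P 1/3 ✗
(2,1)Q 2/3 ✓
(2,2)Q 3/4 ✓
(2,3)P 1/2 ✗
(3,0)Q 1/2 ✗
(3,1)Q 3/3 ✓
(3,2)Q 2/2 ✓
Unsatisfied: (0,0), (0,1), (1,2), (2,0), (2,3), (3,0) — 6 in total.

6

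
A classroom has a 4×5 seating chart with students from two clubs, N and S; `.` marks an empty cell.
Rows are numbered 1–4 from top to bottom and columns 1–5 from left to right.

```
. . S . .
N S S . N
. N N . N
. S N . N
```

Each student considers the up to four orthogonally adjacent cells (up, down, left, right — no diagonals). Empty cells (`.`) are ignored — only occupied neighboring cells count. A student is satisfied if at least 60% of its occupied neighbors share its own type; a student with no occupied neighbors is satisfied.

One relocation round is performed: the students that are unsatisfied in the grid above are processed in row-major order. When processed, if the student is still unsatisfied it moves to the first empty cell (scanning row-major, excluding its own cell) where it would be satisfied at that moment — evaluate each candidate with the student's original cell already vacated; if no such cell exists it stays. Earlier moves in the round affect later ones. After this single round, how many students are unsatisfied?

2

Initially unsatisfied (in order): (2,1), (2,2), (3,2), (4,2), (4,3).
  (2,1) → (1,1).
  (2,2) → (1,4).
  (3,2) → (2,1).
  (4,2) → (2,4).
  (4,3): now satisfied by earlier moves; stays.
Resulting grid:
N . S S .
N . S S N
. . N . N
. . N . N
Unsatisfied now: (2,5), (3,3).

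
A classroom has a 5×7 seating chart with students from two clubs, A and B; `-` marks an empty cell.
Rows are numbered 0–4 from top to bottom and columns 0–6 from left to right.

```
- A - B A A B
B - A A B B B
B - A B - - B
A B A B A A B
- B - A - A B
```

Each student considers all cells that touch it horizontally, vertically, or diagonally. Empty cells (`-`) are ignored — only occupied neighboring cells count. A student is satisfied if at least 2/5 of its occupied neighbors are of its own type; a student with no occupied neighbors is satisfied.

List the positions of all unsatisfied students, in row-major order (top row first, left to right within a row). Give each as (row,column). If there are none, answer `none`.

(0,1)A 1/2 satisfied
(0,3)B 1/4 not
(0,4)A 2/5 satisfied
(0,5)A 1/5 not
(0,6)B 2/3 satisfied
(1,0)B 1/2 satisfied
(1,2)A 3/5 satisfied
(1,3)A 3/6 satisfied
(1,4)B 3/6 satisfied
(1,5)B 4/6 satisfied
(1,6)B 3/4 satisfied
(2,0)B 2/3 satisfied
(2,2)A 3/6 satisfied
(2,3)B 2/7 not
(2,6)B 3/4 satisfied
(3,0)A 0/3 not
(3,1)B 2/5 satisfied
(3,2)A 2/6 not
(3,3)B 1/5 not
(3,4)A 3/5 satisfied
(3,5)A 2/5 satisfied
(3,6)B 2/4 satisfied
(4,1)B 1/3 not
(4,3)A 2/3 satisfied
(4,5)A 2/4 satisfied
(4,6)B 1/3 not

(0,3), (0,5), (2,3), (3,0), (3,2), (3,3), (4,1), (4,6)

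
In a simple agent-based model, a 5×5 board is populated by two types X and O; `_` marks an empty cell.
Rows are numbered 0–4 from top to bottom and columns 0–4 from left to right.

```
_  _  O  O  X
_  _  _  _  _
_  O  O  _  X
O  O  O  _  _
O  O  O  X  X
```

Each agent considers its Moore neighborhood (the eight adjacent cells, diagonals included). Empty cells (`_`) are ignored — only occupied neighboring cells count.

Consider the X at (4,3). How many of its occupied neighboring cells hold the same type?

1

Occupied neighbors of (4,3): (3,2)=O, (4,2)=O, (4,4)=X.
Same type (X): 1 of 3.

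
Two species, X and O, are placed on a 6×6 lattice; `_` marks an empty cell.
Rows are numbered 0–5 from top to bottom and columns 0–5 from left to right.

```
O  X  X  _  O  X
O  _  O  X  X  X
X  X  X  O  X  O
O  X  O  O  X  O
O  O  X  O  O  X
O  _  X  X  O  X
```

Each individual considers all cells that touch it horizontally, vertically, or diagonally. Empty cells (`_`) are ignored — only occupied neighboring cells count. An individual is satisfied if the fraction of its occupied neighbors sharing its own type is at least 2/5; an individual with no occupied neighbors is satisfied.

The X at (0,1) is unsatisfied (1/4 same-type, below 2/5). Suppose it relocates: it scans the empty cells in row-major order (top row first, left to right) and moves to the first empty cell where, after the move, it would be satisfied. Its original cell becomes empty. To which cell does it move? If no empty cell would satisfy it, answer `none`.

Vacating (0,1). Empty cells in order:
  (0,3): 3/5 same-type → satisfied — stop here.

(0,3)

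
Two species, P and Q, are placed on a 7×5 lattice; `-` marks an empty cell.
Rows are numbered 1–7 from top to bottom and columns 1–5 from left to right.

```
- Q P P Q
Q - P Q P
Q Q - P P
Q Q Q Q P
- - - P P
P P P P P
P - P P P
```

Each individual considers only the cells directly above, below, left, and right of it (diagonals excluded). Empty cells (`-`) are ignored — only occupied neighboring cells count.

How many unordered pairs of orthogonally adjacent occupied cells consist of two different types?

Scan each occupied cell's neighbors to the right and below so each pair is counted once.
Row 1: Q(1,2)–P(1,3)≠ P(1,3)–P(1,4)= P(1,3)–P(2,3)= P(1,4)–Q(1,5)≠ P(1,4)–Q(2,4)≠ Q(1,5)–P(2,5)≠  → 4/6 unlike.
Row 2: Q(2,1)–Q(3,1)= P(2,3)–Q(2,4)≠ Q(2,4)–P(2,5)≠ Q(2,4)–P(3,4)≠ P(2,5)–P(3,5)=  → 3/5 unlike.
Row 3: Q(3,1)–Q(3,2)= Q(3,1)–Q(4,1)= Q(3,2)–Q(4,2)= P(3,4)–P(3,5)= P(3,4)–Q(4,4)≠ P(3,5)–P(4,5)=  → 1/6 unlike.
Row 4: Q(4,1)–Q(4,2)= Q(4,2)–Q(4,3)= Q(4,3)–Q(4,4)= Q(4,4)–P(4,5)≠ Q(4,4)–P(5,4)≠ P(4,5)–P(5,5)=  → 2/6 unlike.
Row 5: P(5,4)–P(5,5)= P(5,4)–P(6,4)= P(5,5)–P(6,5)=  → 0/3 unlike.
Row 6: P(6,1)–P(6,2)= P(6,1)–P(7,1)= P(6,2)–P(6,3)= P(6,3)–P(6,4)= P(6,3)–P(7,3)= P(6,4)–P(6,5)= P(6,4)–P(7,4)= P(6,5)–P(7,5)=  → 0/8 unlike.
Row 7: P(7,3)–P(7,4)= P(7,4)–P(7,5)=  → 0/2 unlike.
Total adjacent occupied pairs: 36; unlike-type pairs: 10.

10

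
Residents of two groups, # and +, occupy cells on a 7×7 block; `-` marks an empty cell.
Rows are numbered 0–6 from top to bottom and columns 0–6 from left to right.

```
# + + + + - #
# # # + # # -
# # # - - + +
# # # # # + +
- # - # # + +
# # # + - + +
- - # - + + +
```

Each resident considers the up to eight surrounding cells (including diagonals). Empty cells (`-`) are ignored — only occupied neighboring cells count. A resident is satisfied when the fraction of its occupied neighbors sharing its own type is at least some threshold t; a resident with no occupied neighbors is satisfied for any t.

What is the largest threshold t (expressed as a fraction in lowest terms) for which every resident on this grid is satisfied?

1/5

Row 0: (0,0)# 2/3 · (0,1)+ 1/5 · (0,2)+ 3/5 · (0,3)+ 3/5 · (0,4)+ 2/4 · (0,6)# 1/1
Row 1: (1,0)# 4/5 · (1,1)# 6/8 · (1,2)# 3/7 · (1,3)+ 3/6 · (1,4)# 1/5 · (1,5)# 2/5
Row 2: (2,0)# 5/5 · (2,1)# 8/8 · (2,2)# 6/7 · (2,5)+ 3/6 · (2,6)+ 3/4
Row 3: (3,0)# 4/4 · (3,1)# 6/6 · (3,2)# 6/6 · (3,3)# 5/5 · (3,4)# 3/6 · (3,5)+ 5/7 · (3,6)+ 5/5
Row 4: (4,1)# 6/6 · (4,3)# 5/6 · (4,4)# 3/7 · (4,5)+ 5/7 · (4,6)+ 5/5
Row 5: (5,0)# 2/2 · (5,1)# 4/4 · (5,2)# 4/5 · (5,3)+ 1/5 · (5,5)+ 6/7 · (5,6)+ 5/5
Row 6: (6,2)# 2/3 · (6,4)+ 3/3 · (6,5)+ 4/4 · (6,6)+ 3/3
The smallest same-type fraction is 1/5 at (0,1), which reduces to 1/5. Any threshold above that leaves this resident unsatisfied.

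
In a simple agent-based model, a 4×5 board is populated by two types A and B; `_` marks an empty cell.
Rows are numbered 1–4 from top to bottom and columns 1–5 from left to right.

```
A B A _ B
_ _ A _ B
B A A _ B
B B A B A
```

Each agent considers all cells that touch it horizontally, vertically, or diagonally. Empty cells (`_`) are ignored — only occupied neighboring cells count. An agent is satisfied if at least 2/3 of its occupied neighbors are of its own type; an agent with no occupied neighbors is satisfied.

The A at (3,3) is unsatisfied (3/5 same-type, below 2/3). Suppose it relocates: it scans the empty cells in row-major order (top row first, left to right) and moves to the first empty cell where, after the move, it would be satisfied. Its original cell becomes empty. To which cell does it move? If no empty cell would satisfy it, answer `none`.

Vacating (3,3). Empty cells in order:
  (1,4): 2/4 same-type → still unsatisfied.
  (2,1): 2/4 same-type → still unsatisfied.
  (2,2): 4/6 same-type → satisfied — stop here.

(2,2)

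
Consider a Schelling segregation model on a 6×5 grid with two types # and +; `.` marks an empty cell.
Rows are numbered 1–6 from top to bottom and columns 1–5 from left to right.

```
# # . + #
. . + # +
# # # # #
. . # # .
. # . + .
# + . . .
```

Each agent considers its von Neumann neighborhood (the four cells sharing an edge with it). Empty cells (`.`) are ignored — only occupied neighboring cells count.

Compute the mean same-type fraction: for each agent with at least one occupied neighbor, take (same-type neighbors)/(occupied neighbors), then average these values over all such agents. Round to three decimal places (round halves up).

Row 1: (1,1)# 1/1 · (1,2)# 1/1 · (1,4)+ 0/2 · (1,5)# 0/2
Row 2: (2,3)+ 0/2 · (2,4)# 1/4 · (2,5)+ 0/3
Row 3: (3,1)# 1/1 · (3,2)# 2/2 · (3,3)# 3/4 · (3,4)# 4/4 · (3,5)# 1/2
Row 4: (4,3)# 2/2 · (4,4)# 2/3
Row 5: (5,2)# 0/1 · (5,4)+ 0/1
Row 6: (6,1)# 0/1 · (6,2)+ 0/2
Sum over 18 agents: 1/1 + 1/1 + 0/2 + 0/2 + 0/2 + 1/4 + 0/3 + 1/1 + 2/2 + 3/4 + 4/4 + 1/2 + 2/2 + 2/3 + 0/1 + 0/1 + 0/1 + 0/2 = 49/6; mean = 49/6 ÷ 18 = 49/108 = 0.453703… → 0.454.

0.454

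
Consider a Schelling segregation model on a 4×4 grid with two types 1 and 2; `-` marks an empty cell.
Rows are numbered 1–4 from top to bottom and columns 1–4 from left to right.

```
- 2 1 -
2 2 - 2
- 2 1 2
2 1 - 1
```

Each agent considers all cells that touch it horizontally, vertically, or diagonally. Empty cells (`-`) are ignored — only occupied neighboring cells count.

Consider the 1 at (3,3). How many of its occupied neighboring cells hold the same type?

2

Occupied neighbors of (3,3): (2,2)=2, (2,4)=2, (3,2)=2, (3,4)=2, (4,2)=1, (4,4)=1.
Same type (1): 2 of 6.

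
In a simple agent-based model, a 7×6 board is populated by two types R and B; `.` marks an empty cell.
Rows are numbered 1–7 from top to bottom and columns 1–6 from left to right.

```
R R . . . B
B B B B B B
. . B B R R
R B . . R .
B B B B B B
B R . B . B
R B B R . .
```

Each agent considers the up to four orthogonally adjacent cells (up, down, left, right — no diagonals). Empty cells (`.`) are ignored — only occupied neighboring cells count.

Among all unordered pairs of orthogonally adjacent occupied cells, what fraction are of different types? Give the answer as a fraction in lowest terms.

Scan each occupied cell's neighbors to the right and below so each pair is counted once.
From row 1: 2 unlike of 4 pairs (running 2/4).
From row 2: 2 unlike of 9 pairs (running 4/13).
From row 3: 1 unlike of 4 pairs (running 5/17).
From row 4: 3 unlike of 4 pairs (running 8/21).
From row 5: 1 unlike of 9 pairs (running 9/30).
From row 6: 4 unlike of 4 pairs (running 13/34).
From row 7: 2 unlike of 3 pairs (running 15/37).
Total adjacent occupied pairs: 37; unlike-type pairs: 15.
15/37 is already in lowest terms.

15/37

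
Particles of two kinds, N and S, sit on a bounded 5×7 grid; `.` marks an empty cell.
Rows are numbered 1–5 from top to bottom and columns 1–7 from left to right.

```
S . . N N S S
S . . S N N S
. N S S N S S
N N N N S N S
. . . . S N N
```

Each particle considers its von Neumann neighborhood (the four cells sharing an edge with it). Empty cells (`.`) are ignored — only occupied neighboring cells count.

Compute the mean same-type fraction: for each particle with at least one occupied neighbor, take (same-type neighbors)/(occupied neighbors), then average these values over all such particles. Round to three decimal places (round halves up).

0.571

Row 1: (1,1)S 1/1 · (1,4)N 1/2 · (1,5)N 2/3 · (1,6)S 1/3 · (1,7)S 2/2
Row 2: (2,1)S 1/1 · (2,4)S 1/3 · (2,5)N 3/4 · (2,6)N 1/4 · (2,7)S 2/3
Row 3: (3,2)N 1/2 · (3,3)S 1/3 · (3,4)S 2/4 · (3,5)N 1/4 · (3,6)S 1/4 · (3,7)S 3/3
Row 4: (4,1)N 1/1 · (4,2)N 3/3 · (4,3)N 2/3 · (4,4)N 1/3 · (4,5)S 1/4 · (4,6)N 1/4 · (4,7)S 1/3
Row 5: (5,5)S 1/2 · (5,6)N 2/3 · (5,7)N 1/2
Sum over 26 particles: 1/1 + 1/2 + 2/3 + 1/3 + 2/2 + 1/1 + 1/3 + 3/4 + 1/4 + 2/3 + 1/2 + 1/3 + 2/4 + 1/4 + 1/4 + 3/3 + 1/1 + 3/3 + 2/3 + 1/3 + 1/4 + 1/4 + 1/3 + 1/2 + 2/3 + 1/2 = 89/6; mean = 89/6 ÷ 26 = 89/156 = 0.570512… → 0.571.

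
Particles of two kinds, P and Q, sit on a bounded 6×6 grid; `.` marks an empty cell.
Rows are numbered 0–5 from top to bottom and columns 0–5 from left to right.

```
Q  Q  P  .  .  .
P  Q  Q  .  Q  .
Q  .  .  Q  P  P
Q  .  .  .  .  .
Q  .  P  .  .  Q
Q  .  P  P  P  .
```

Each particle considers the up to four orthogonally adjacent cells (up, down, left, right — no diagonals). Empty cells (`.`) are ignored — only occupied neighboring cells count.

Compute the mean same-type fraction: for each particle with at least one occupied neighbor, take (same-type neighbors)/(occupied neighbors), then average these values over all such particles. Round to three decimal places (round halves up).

0.620

Row 0: (0,0)Q 1/2 · (0,1)Q 2/3 · (0,2)P 0/2
Row 1: (1,0)P 0/3 · (1,1)Q 2/3 · (1,2)Q 1/2 · (1,4)Q 0/1
Row 2: (2,0)Q 1/2 · (2,3)Q 0/1 · (2,4)P 1/3 · (2,5)P 1/1
Row 3: (3,0)Q 2/2
Row 4: (4,0)Q 2/2 · (4,2)P 1/1 · (4,5)Q — no occupied neighbors
Row 5: (5,0)Q 1/1 · (5,2)P 2/2 · (5,3)P 2/2 · (5,4)P 1/1
Sum over 18 particles: 1/2 + 2/3 + 0/2 + 0/3 + 2/3 + 1/2 + 0/1 + 1/2 + 0/1 + 1/3 + 1/1 + 2/2 + 2/2 + 1/1 + 1/1 + 2/2 + 2/2 + 1/1 = 67/6; mean = 67/6 ÷ 18 = 67/108 = 0.620370… → 0.620.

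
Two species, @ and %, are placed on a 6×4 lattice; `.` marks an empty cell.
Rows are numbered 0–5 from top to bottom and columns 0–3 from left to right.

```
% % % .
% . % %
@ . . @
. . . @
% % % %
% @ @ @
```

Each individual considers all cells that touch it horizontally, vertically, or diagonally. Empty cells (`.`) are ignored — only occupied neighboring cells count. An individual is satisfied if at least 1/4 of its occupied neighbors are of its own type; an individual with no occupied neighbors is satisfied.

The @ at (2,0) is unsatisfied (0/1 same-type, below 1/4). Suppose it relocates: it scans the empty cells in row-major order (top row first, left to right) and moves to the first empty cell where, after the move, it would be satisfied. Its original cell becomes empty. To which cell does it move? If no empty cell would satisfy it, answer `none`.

(2,2)

Vacating (2,0). Empty cells in order:
  (0,3): 0/3 same-type → still unsatisfied.
  (1,1): 0/5 same-type → still unsatisfied.
  (2,1): 0/2 same-type → still unsatisfied.
  (2,2): 2/4 same-type → satisfied — stop here.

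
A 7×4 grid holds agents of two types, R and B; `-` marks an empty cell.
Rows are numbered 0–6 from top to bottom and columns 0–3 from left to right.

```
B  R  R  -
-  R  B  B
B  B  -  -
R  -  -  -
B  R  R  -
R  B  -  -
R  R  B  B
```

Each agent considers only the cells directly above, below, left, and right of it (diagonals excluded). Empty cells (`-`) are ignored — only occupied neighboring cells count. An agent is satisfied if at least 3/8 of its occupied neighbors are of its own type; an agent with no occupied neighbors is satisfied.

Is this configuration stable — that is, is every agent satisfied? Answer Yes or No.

No

(0,0)B 0/1 unhappy
(0,1)R 2/3 ok
(0,2)R 1/2 ok
(1,1)R 1/3 unhappy
(1,2)B 1/3 unhappy
(1,3)B 1/1 ok
(2,0)B 1/2 ok
(2,1)B 1/2 ok
(3,0)R 0/2 unhappy
(4,0)B 0/3 unhappy
(4,1)R 1/3 unhappy
(4,2)R 1/1 ok
(5,0)R 1/3 unhappy
(5,1)B 0/3 unhappy
(6,0)R 2/2 ok
(6,1)R 1/3 unhappy
(6,2)B 1/2 ok
(6,3)B 1/1 ok
For instance (0,0) has only 0/1 same-type neighbors, below 3/8.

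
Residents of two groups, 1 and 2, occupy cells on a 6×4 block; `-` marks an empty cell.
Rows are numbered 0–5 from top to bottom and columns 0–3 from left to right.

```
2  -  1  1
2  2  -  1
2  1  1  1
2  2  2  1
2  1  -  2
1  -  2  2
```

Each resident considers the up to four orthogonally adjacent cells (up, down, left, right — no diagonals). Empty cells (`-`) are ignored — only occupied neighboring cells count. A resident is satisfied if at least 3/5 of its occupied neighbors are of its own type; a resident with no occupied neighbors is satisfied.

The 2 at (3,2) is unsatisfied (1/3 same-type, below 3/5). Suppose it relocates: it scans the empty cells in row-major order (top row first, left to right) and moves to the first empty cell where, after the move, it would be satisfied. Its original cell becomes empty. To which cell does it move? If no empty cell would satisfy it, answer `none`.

(0,1)

Vacating (3,2). Empty cells in order:
  (0,1): 2/3 same-type → satisfied — stop here.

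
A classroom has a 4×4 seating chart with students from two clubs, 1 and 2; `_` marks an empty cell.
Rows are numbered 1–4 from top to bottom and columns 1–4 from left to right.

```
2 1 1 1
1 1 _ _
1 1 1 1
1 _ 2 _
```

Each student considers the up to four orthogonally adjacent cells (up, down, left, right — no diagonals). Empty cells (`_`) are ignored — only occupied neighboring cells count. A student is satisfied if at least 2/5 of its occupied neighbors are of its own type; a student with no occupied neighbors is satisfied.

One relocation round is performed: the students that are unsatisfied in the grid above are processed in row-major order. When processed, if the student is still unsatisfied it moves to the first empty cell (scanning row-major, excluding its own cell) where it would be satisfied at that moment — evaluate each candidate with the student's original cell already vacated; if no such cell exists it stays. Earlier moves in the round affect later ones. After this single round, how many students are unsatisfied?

0

Initially unsatisfied (in order): (1,1), (4,3).
  (1,1) → (4,4).
  (4,3): now satisfied by earlier moves; stays.
Resulting grid:
_ 1 1 1
1 1 _ _
1 1 1 1
1 _ 2 2
All satisfied now.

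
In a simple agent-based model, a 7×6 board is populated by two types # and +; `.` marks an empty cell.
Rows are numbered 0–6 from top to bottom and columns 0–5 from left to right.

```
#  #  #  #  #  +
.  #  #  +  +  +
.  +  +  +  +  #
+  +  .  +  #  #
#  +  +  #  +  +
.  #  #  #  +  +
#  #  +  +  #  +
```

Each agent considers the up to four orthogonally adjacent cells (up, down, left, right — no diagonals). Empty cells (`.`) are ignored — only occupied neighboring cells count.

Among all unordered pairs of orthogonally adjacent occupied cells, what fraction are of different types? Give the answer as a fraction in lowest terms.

Scan each occupied cell's neighbors to the right and below so each pair is counted once.
Row 0: #(0,0)–#(0,1)= #(0,1)–#(0,2)= #(0,1)–#(1,1)= #(0,2)–#(0,3)= #(0,2)–#(1,2)= #(0,3)–#(0,4)= #(0,3)–+(1,3)≠ #(0,4)–+(0,5)≠ #(0,4)–+(1,4)≠ +(0,5)–+(1,5)=  → 3/10 unlike.
Row 1: #(1,1)–#(1,2)= #(1,1)–+(2,1)≠ #(1,2)–+(1,3)≠ #(1,2)–+(2,2)≠ +(1,3)–+(1,4)= +(1,3)–+(2,3)= +(1,4)–+(1,5)= +(1,4)–+(2,4)= +(1,5)–#(2,5)≠  → 4/9 unlike.
Row 2: +(2,1)–+(2,2)= +(2,1)–+(3,1)= +(2,2)–+(2,3)= +(2,3)–+(2,4)= +(2,3)–+(3,3)= +(2,4)–#(2,5)≠ +(2,4)–#(3,4)≠ #(2,5)–#(3,5)=  → 2/8 unlike.
Row 3: +(3,0)–+(3,1)= +(3,0)–#(4,0)≠ +(3,1)–+(4,1)= +(3,3)–#(3,4)≠ +(3,3)–#(4,3)≠ #(3,4)–#(3,5)= #(3,4)–+(4,4)≠ #(3,5)–+(4,5)≠  → 5/8 unlike.
Row 4: #(4,0)–+(4,1)≠ +(4,1)–+(4,2)= +(4,1)–#(5,1)≠ +(4,2)–#(4,3)≠ +(4,2)–#(5,2)≠ #(4,3)–+(4,4)≠ #(4,3)–#(5,3)= +(4,4)–+(4,5)= +(4,4)–+(5,4)= +(4,5)–+(5,5)=  → 5/10 unlike.
Row 5: #(5,1)–#(5,2)= #(5,1)–#(6,1)= #(5,2)–#(5,3)= #(5,2)–+(6,2)≠ #(5,3)–+(5,4)≠ #(5,3)–+(6,3)≠ +(5,4)–+(5,5)= +(5,4)–#(6,4)≠ +(5,5)–+(6,5)=  → 4/9 unlike.
Row 6: #(6,0)–#(6,1)= #(6,1)–+(6,2)≠ +(6,2)–+(6,3)= +(6,3)–#(6,4)≠ #(6,4)–+(6,5)≠  → 3/5 unlike.
Total adjacent occupied pairs: 59; unlike-type pairs: 26.
26/59 is already in lowest terms.

26/59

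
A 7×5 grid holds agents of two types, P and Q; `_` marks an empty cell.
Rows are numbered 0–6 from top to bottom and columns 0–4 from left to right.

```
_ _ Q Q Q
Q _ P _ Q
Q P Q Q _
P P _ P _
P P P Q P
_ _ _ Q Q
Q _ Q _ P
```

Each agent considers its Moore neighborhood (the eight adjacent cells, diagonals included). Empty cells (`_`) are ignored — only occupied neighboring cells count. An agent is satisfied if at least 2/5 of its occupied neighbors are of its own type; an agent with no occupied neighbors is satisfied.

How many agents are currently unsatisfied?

Row 0: (0,2)Q 1/2 satisfied · (0,3)Q 3/4 satisfied · (0,4)Q 2/2 satisfied
Row 1: (1,0)Q 1/2 satisfied · (1,2)P 1/5 not · (1,4)Q 3/3 satisfied
Row 2: (2,0)Q 1/4 not · (2,1)P 3/6 satisfied · (2,2)Q 1/5 not · (2,3)Q 2/4 satisfied
Row 3: (3,0)P 4/5 satisfied · (3,1)P 5/7 satisfied · (3,3)P 2/5 satisfied
Row 4: (4,0)P 3/3 satisfied · (4,1)P 4/4 satisfied · (4,2)P 3/5 satisfied · (4,3)Q 2/5 satisfied · (4,4)P 1/4 not
Row 5: (5,3)Q 3/6 satisfied · (5,4)Q 2/4 satisfied
Row 6: (6,0)Q 0/0 satisfied · (6,2)Q 1/1 satisfied · (6,4)P 0/2 not
Unsatisfied: (1,2), (2,0), (2,2), (4,4), (6,4) — 5 in total.

5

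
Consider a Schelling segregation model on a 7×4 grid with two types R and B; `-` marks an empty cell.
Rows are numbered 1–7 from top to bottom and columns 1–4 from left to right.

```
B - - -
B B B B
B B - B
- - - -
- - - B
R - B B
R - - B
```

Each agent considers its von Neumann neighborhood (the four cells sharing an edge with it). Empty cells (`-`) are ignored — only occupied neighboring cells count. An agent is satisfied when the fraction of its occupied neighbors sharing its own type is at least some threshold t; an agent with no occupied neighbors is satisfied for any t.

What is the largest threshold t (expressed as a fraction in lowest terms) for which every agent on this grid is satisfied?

1/1

(1,1)B 1/1
(2,1)B 3/3
(2,2)B 3/3
(2,3)B 2/2
(2,4)B 2/2
(3,1)B 2/2
(3,2)B 2/2
(3,4)B 1/1
(5,4)B 1/1
(6,1)R 1/1
(6,3)B 1/1
(6,4)B 3/3
(7,1)R 1/1
(7,4)B 1/1
The smallest same-type fraction is 1/1 at (1,1), which reduces to 1/1. Any threshold above that leaves this agent unsatisfied.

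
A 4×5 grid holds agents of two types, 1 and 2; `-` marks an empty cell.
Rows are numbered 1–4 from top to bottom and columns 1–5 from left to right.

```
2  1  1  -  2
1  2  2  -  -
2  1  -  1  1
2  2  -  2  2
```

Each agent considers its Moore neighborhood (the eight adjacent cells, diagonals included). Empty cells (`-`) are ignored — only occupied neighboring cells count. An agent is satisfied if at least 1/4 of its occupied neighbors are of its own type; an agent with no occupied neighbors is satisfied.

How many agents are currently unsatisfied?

2

(1,1)2 1/3 satisfied
(1,2)1 2/5 satisfied
(1,3)1 1/3 satisfied
(1,5)2 0/0 satisfied
(2,1)1 2/5 satisfied
(2,2)2 3/7 satisfied
(2,3)2 1/5 not
(3,1)2 3/5 satisfied
(3,2)1 1/6 not
(3,4)1 1/4 satisfied
(3,5)1 1/3 satisfied
(4,1)2 2/3 satisfied
(4,2)2 2/3 satisfied
(4,4)2 1/3 satisfied
(4,5)2 1/3 satisfied
Unsatisfied: (2,3), (3,2) — 2 in total.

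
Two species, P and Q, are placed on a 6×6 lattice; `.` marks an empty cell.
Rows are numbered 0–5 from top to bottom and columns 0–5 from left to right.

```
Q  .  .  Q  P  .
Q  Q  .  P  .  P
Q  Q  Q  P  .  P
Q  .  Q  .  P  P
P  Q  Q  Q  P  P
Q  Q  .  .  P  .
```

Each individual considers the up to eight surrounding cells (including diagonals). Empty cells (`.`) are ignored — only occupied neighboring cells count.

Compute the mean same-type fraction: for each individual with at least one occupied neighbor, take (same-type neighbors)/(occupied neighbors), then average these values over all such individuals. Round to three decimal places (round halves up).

Row 0: (0,0)Q 2/2 · (0,3)Q 0/2 · (0,4)P 2/3
Row 1: (1,0)Q 4/4 · (1,1)Q 5/5 · (1,3)P 2/4 · (1,5)P 2/2
Row 2: (2,0)Q 4/4 · (2,1)Q 6/6 · (2,2)Q 3/5 · (2,3)P 2/4 · (2,5)P 3/3
Row 3: (3,0)Q 3/4 · (3,2)Q 5/6 · (3,4)P 5/6 · (3,5)P 4/4
Row 4: (4,0)P 0/4 · (4,1)Q 5/6 · (4,2)Q 4/4 · (4,3)Q 2/5 · (4,4)P 4/5 · (4,5)P 4/4
Row 5: (5,0)Q 2/3 · (5,1)Q 3/4 · (5,4)P 2/3
Sum over 25 individuals: 2/2 + 0/2 + 2/3 + 4/4 + 5/5 + 2/4 + 2/2 + 4/4 + 6/6 + 3/5 + 2/4 + 3/3 + 3/4 + 5/6 + 5/6 + 4/4 + 0/4 + 5/6 + 4/4 + 2/5 + 4/5 + 4/4 + 2/3 + 3/4 + 2/3 = 94/5; mean = 94/5 ÷ 25 = 94/125 = 0.752 → 0.752.

0.752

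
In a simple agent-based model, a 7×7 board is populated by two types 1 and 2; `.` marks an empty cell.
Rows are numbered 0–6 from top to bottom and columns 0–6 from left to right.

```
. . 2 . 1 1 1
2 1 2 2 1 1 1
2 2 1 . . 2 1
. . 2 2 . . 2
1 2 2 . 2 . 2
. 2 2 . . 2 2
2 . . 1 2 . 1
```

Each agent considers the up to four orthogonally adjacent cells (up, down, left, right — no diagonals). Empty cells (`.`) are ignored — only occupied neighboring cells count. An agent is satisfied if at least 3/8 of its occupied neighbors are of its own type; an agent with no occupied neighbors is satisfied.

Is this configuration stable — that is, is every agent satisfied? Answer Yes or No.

No

Row 0: (0,2)2 1/1 satisfied · (0,4)1 2/2 satisfied · (0,5)1 3/3 satisfied · (0,6)1 2/2 satisfied
Row 1: (1,0)2 1/2 satisfied · (1,1)1 0/3 not · (1,2)2 2/4 satisfied · (1,3)2 1/2 satisfied · (1,4)1 2/3 satisfied · (1,5)1 3/4 satisfied · (1,6)1 3/3 satisfied
Row 2: (2,0)2 2/2 satisfied · (2,1)2 1/3 not · (2,2)1 0/3 not · (2,5)2 0/2 not · (2,6)1 1/3 not
Row 3: (3,2)2 2/3 satisfied · (3,3)2 1/1 satisfied · (3,6)2 1/2 satisfied
Row 4: (4,0)1 0/1 not · (4,1)2 2/3 satisfied · (4,2)2 3/3 satisfied · (4,4)2 0/0 satisfied · (4,6)2 2/2 satisfied
Row 5: (5,1)2 2/2 satisfied · (5,2)2 2/2 satisfied · (5,5)2 1/1 satisfied · (5,6)2 2/3 satisfied
Row 6: (6,0)2 0/0 satisfied · (6,3)1 0/1 not · (6,4)2 0/1 not · (6,6)1 0/1 not
For instance (1,1) has only 0/3 same-type neighbors, below 3/8.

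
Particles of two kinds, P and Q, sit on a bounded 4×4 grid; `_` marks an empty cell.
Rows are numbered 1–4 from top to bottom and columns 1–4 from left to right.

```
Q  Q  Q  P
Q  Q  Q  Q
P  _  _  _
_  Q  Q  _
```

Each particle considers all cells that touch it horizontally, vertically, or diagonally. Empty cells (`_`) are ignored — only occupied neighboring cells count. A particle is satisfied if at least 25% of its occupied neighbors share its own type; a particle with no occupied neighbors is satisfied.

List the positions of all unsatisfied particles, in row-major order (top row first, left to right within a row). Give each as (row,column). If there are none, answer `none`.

Row 1: (1,1)Q 3/3 ✓ · (1,2)Q 5/5 ✓ · (1,3)Q 4/5 ✓ · (1,4)P 0/3 ✗
Row 2: (2,1)Q 3/4 ✓ · (2,2)Q 5/6 ✓ · (2,3)Q 4/5 ✓ · (2,4)Q 2/3 ✓
Row 3: (3,1)P 0/3 ✗
Row 4: (4,2)Q 1/2 ✓ · (4,3)Q 1/1 ✓

(1,4), (3,1)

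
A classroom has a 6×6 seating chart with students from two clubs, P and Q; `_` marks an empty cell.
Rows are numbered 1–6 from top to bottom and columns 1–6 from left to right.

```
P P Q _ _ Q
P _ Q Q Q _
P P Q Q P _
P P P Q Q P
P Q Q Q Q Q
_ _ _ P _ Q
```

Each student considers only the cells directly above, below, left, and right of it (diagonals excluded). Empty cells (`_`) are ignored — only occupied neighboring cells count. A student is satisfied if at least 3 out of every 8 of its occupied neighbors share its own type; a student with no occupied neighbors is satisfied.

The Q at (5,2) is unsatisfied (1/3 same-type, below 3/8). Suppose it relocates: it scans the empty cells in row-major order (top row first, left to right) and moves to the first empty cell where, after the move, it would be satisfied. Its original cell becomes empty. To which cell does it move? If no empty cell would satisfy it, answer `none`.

Vacating (5,2). Empty cells in order:
  (1,4): 2/2 same-type → satisfied — stop here.

(1,4)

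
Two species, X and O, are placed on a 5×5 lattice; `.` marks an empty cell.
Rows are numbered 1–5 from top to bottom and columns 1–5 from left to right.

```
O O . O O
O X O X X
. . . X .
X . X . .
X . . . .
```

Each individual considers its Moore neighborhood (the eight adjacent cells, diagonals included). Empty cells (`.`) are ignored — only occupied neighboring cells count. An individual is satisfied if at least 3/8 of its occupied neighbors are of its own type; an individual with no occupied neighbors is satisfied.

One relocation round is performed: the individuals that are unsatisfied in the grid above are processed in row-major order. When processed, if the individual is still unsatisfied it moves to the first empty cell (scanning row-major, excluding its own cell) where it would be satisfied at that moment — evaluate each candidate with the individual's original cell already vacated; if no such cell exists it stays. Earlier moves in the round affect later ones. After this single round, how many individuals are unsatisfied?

Initially unsatisfied (in order): (1,5), (2,2).
  (1,5) → (1,3).
  (2,2) → (1,5).
Resulting grid:
O O O O X
O . O X X
. . . X .
X . X . .
X . . . .
All satisfied now.

0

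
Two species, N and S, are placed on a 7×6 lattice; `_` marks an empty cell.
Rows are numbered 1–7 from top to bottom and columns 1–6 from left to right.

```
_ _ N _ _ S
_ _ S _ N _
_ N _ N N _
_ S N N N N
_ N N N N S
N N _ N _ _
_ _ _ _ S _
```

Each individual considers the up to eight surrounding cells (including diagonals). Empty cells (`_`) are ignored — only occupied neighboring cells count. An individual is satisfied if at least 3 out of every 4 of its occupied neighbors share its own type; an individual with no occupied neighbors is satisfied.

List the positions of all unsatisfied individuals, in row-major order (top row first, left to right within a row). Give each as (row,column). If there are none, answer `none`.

Row 1: (1,3)N 0/1 not · (1,6)S 0/1 not
Row 2: (2,3)S 0/3 not · (2,5)N 2/3 not
Row 3: (3,2)N 1/3 not · (3,4)N 5/6 satisfied · (3,5)N 5/5 satisfied
Row 4: (4,2)S 0/4 not · (4,3)N 6/7 satisfied · (4,4)N 7/7 satisfied · (4,5)N 6/7 satisfied · (4,6)N 3/4 satisfied
Row 5: (5,2)N 4/5 satisfied · (5,3)N 6/7 satisfied · (5,4)N 6/6 satisfied · (5,5)N 5/6 satisfied · (5,6)S 0/3 not
Row 6: (6,1)N 2/2 satisfied · (6,2)N 3/3 satisfied · (6,4)N 3/4 satisfied
Row 7: (7,5)S 0/1 not

(1,3), (1,6), (2,3), (2,5), (3,2), (4,2), (5,6), (7,5)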